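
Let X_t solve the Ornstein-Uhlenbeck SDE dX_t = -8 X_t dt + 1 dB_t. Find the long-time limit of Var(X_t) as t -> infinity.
lim Var(X_t) = 1/16

The OU SDE dX = -theta X dt + sigma dB admits the integrating factor exp(theta t): d(exp(theta t) X_t) = sigma exp(theta t) dB_t. Integrating from 0 to t gives X_t = x_0 * exp(-theta t) + sigma * int_0^t exp(-theta (t-s)) dB_s for any initial x_0. The Itô integral has variance (by the Itô isometry) sigma^2 * int_0^t exp(-2 theta (t - s)) ds = sigma^2 * (1 - exp(-2 theta t)) / (2 theta), independent of x_0.
With theta = 8, sigma = 1:
  Var(X_t) = (1)^2 * (1 - exp(-2*8 t)) / (2 * 8) = 1/16 - exp(-16*t)/16.
As t -> infinity, exp(-2*8 t) -> 0, so the stationary variance is sigma^2 / (2 theta) = 1/16.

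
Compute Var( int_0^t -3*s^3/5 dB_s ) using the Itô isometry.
Var = 9*t^7/175

The Itô integral of a deterministic integrand f(s) has mean 0 because each increment f(s) * (B_{s+ds} - B_s) has mean 0. By the Itô isometry:
  Var( int_0^t f(s) dB_s ) = E[ (int_0^t f(s) dB_s)^2 ] = int_0^t f(s)^2 ds.
Here f(s) = -3*s^3/5, so f(s)^2 = 9*s^6/25. Integrate:
  int_0^t (9*s^6/25) ds = 9*t^7/175.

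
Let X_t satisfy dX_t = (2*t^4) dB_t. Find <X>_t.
<X>_t = 4*t^9/9

For an Itô process dX_t = a(t) dt + b(t) dB_t, the quadratic variation is <X>_t = int_0^t b(s)^2 ds (the drift term does not contribute). Here b(s) = 2*s^4, so
  b(s)^2 = 4*s^8.
Integrating from 0 to t:
  <X>_t = int_0^t (4*s^8) ds = 4*t^9/9.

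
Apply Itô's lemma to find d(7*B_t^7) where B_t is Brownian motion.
d(7*B_t^7) = (147*B_t^5) dt + (49*B_t^6) dB_t

Itô's formula for f(B_t) gives d f(B_t) = f'(B_t) dB_t + (1/2) f''(B_t) dt. Compute derivatives of f(x) = 7*x^7:
  f'(x)  = 49*x^6
  f''(x) = 294*x^5
Substitute x = B_t and multiply the f'' term by 1/2:
  drift     = (1/2) * (294*x^5) evaluated at B_t = 147*B_t^5
  diffusion = (49*x^6) evaluated at B_t = 49*B_t^6
Therefore d(7*B_t^7) = (147*B_t^5) dt + (49*B_t^6) dB_t.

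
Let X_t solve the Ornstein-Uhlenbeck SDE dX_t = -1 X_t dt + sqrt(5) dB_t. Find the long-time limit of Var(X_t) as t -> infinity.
lim Var(X_t) = 5/2

The OU SDE dX = -theta X dt + sigma dB admits the integrating factor exp(theta t): d(exp(theta t) X_t) = sigma exp(theta t) dB_t. Integrating from 0 to t gives X_t = x_0 * exp(-theta t) + sigma * int_0^t exp(-theta (t-s)) dB_s for any initial x_0. The Itô integral has variance (by the Itô isometry) sigma^2 * int_0^t exp(-2 theta (t - s)) ds = sigma^2 * (1 - exp(-2 theta t)) / (2 theta), independent of x_0.
With theta = 1, sigma = sqrt(5):
  Var(X_t) = (sqrt(5))^2 * (1 - exp(-2*1 t)) / (2 * 1) = 5/2 - 5*exp(-2*t)/2.
As t -> infinity, exp(-2*1 t) -> 0, so the stationary variance is sigma^2 / (2 theta) = 5/2.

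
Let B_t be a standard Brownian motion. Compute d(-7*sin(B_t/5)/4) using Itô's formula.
d(-7*sin(B_t/5)/4) = (7*sin(B_t/5)/200) dt + (-7*cos(B_t/5)/20) dB_t

Itô's formula for f(B_t) gives d f(B_t) = f'(B_t) dB_t + (1/2) f''(B_t) dt. Compute derivatives of f(x) = -7*sin(x/5)/4:
  f'(x)  = -7*cos(x/5)/20
  f''(x) = 7*sin(x/5)/100
Substitute x = B_t and multiply the f'' term by 1/2:
  drift     = (1/2) * (7*sin(x/5)/100) evaluated at B_t = 7*sin(B_t/5)/200
  diffusion = (-7*cos(x/5)/20) evaluated at B_t = -7*cos(B_t/5)/20
Therefore d(-7*sin(B_t/5)/4) = (7*sin(B_t/5)/200) dt + (-7*cos(B_t/5)/20) dB_t.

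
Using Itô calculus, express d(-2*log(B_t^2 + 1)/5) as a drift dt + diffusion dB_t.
d(-2*log(B_t^2 + 1)/5) = (2*(B_t^2 - 1)/(5*(B_t^2 + 1)^2)) dt + (-4*B_t/(5*B_t^2 + 5)) dB_t

Itô's formula for f(B_t) gives d f(B_t) = f'(B_t) dB_t + (1/2) f''(B_t) dt. Compute derivatives of f(x) = -2*log(x^2 + 1)/5:
  f'(x)  = -4*x/(5*x^2 + 5)
  f''(x) = 4*(x^2 - 1)/(5*(x^2 + 1)^2)
Substitute x = B_t and multiply the f'' term by 1/2:
  drift     = (1/2) * (4*(x^2 - 1)/(5*(x^2 + 1)^2)) evaluated at B_t = 2*(B_t^2 - 1)/(5*(B_t^2 + 1)^2)
  diffusion = (-4*x/(5*x^2 + 5)) evaluated at B_t = -4*B_t/(5*B_t^2 + 5)
Therefore d(-2*log(B_t^2 + 1)/5) = (2*(B_t^2 - 1)/(5*(B_t^2 + 1)^2)) dt + (-4*B_t/(5*B_t^2 + 5)) dB_t.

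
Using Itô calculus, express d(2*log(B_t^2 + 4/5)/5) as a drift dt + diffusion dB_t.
d(2*log(B_t^2 + 4/5)/5) = (2*(4 - 5*B_t^2)/(5*B_t^2 + 4)^2) dt + (4*B_t/(5*B_t^2 + 4)) dB_t

Itô's formula for f(B_t) gives d f(B_t) = f'(B_t) dB_t + (1/2) f''(B_t) dt. Compute derivatives of f(x) = 2*log(x^2 + 4/5)/5:
  f'(x)  = 4*x/(5*x^2 + 4)
  f''(x) = 4*(4 - 5*x^2)/(5*x^2 + 4)^2
Substitute x = B_t and multiply the f'' term by 1/2:
  drift     = (1/2) * (4*(4 - 5*x^2)/(5*x^2 + 4)^2) evaluated at B_t = 2*(4 - 5*B_t^2)/(5*B_t^2 + 4)^2
  diffusion = (4*x/(5*x^2 + 4)) evaluated at B_t = 4*B_t/(5*B_t^2 + 4)
Therefore d(2*log(B_t^2 + 4/5)/5) = (2*(4 - 5*B_t^2)/(5*B_t^2 + 4)^2) dt + (4*B_t/(5*B_t^2 + 4)) dB_t.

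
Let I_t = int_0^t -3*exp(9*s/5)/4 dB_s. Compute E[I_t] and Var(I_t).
E[I_t] = 0; Var(I_t) = 5*exp(18*t/5)/32 - 5/32

The Itô integral of a deterministic integrand f(s) has mean 0 because each increment f(s) * (B_{s+ds} - B_s) has mean 0. By the Itô isometry:
  Var( int_0^t f(s) dB_s ) = E[ (int_0^t f(s) dB_s)^2 ] = int_0^t f(s)^2 ds.
Here f(s) = -3*exp(9*s/5)/4, so f(s)^2 = 9*exp(18*s/5)/16. Integrate:
  int_0^t (9*exp(18*s/5)/16) ds = 5*exp(18*t/5)/32 - 5/32.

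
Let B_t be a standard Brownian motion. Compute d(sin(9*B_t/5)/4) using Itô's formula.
d(sin(9*B_t/5)/4) = (-81*sin(9*B_t/5)/200) dt + (9*cos(9*B_t/5)/20) dB_t

Itô's formula for f(B_t) gives d f(B_t) = f'(B_t) dB_t + (1/2) f''(B_t) dt. Compute derivatives of f(x) = sin(9*x/5)/4:
  f'(x)  = 9*cos(9*x/5)/20
  f''(x) = -81*sin(9*x/5)/100
Substitute x = B_t and multiply the f'' term by 1/2:
  drift     = (1/2) * (-81*sin(9*x/5)/100) evaluated at B_t = -81*sin(9*B_t/5)/200
  diffusion = (9*cos(9*x/5)/20) evaluated at B_t = 9*cos(9*B_t/5)/20
Therefore d(sin(9*B_t/5)/4) = (-81*sin(9*B_t/5)/200) dt + (9*cos(9*B_t/5)/20) dB_t.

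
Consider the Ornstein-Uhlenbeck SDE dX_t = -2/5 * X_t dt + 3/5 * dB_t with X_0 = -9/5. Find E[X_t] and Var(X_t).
E[X_t] = -9*exp(-2*t/5)/5; Var(X_t) = 9/20 - 9*exp(-4*t/5)/20

The OU SDE dX = -theta X dt + sigma dB admits the integrating factor exp(theta t): d(exp(theta t) X_t) = sigma exp(theta t) dB_t. Integrating from 0 to t:
  X_t = x_0 * exp(-theta t) + sigma * int_0^t exp(-theta (t-s)) dB_s.
The Itô integral has mean 0 and (by the Itô isometry) variance sigma^2 * int_0^t exp(-2 theta (t - s)) ds = sigma^2 * (1 - exp(-2 theta t)) / (2 theta).
With theta = 2/5, sigma = 3/5, x_0 = -9/5:
  E[X_t] = -9/5 * exp(-2/5 t) = -9*exp(-2*t/5)/5
  Var(X_t) = (3/5)^2 * (1 - exp(-2*2/5 t)) / (2 * 2/5) = 9/20 - 9*exp(-4*t/5)/20.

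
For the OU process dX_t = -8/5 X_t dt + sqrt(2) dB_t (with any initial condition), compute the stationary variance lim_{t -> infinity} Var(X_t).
lim Var(X_t) = 5/8

The OU SDE dX = -theta X dt + sigma dB admits the integrating factor exp(theta t): d(exp(theta t) X_t) = sigma exp(theta t) dB_t. Integrating from 0 to t gives X_t = x_0 * exp(-theta t) + sigma * int_0^t exp(-theta (t-s)) dB_s for any initial x_0. The Itô integral has variance (by the Itô isometry) sigma^2 * int_0^t exp(-2 theta (t - s)) ds = sigma^2 * (1 - exp(-2 theta t)) / (2 theta), independent of x_0.
With theta = 8/5, sigma = sqrt(2):
  Var(X_t) = (sqrt(2))^2 * (1 - exp(-2*8/5 t)) / (2 * 8/5) = 5/8 - 5*exp(-16*t/5)/8.
As t -> infinity, exp(-2*8/5 t) -> 0, so the stationary variance is sigma^2 / (2 theta) = 5/8.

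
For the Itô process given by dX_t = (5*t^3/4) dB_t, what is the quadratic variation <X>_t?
<X>_t = 25*t^7/112

For an Itô process dX_t = a(t) dt + b(t) dB_t, the quadratic variation is <X>_t = int_0^t b(s)^2 ds (the drift term does not contribute). Here b(s) = 5*s^3/4, so
  b(s)^2 = 25*s^6/16.
Integrating from 0 to t:
  <X>_t = int_0^t (25*s^6/16) ds = 25*t^7/112.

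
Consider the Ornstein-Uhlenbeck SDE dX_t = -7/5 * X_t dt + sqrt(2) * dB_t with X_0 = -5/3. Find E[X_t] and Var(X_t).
E[X_t] = -5*exp(-7*t/5)/3; Var(X_t) = 5/7 - 5*exp(-14*t/5)/7

The OU SDE dX = -theta X dt + sigma dB admits the integrating factor exp(theta t): d(exp(theta t) X_t) = sigma exp(theta t) dB_t. Integrating from 0 to t:
  X_t = x_0 * exp(-theta t) + sigma * int_0^t exp(-theta (t-s)) dB_s.
The Itô integral has mean 0 and (by the Itô isometry) variance sigma^2 * int_0^t exp(-2 theta (t - s)) ds = sigma^2 * (1 - exp(-2 theta t)) / (2 theta).
With theta = 7/5, sigma = sqrt(2), x_0 = -5/3:
  E[X_t] = -5/3 * exp(-7/5 t) = -5*exp(-7*t/5)/3
  Var(X_t) = (sqrt(2))^2 * (1 - exp(-2*7/5 t)) / (2 * 7/5) = 5/7 - 5*exp(-14*t/5)/7.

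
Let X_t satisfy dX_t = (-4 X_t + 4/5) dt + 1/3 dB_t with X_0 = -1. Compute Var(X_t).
Var(X_t) = 1/72 - exp(-8*t)/72

The variance V(t) = Var(X_t) satisfies V'(t) = 2 a V(t) + c^2 with V(0) = 0 (drift coefficient is linear in X, diffusion is constant). With a = -4, c = 1/3, the solution is
  V(t) = (c^2 / (2 a)) * (exp(2 a t) - 1)
       = ((1/3)^2 / (2*(-4))) * (exp((-8) t) - 1)
       = 1/72 - exp(-8*t)/72.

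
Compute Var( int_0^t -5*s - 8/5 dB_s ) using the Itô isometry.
Var = t*(625*t^2 + 600*t + 192)/75

The Itô integral of a deterministic integrand f(s) has mean 0 because each increment f(s) * (B_{s+ds} - B_s) has mean 0. By the Itô isometry:
  Var( int_0^t f(s) dB_s ) = E[ (int_0^t f(s) dB_s)^2 ] = int_0^t f(s)^2 ds.
Here f(s) = -5*s - 8/5, so f(s)^2 = (25*s + 8)^2/25. Integrate:
  int_0^t ((25*s + 8)^2/25) ds = t*(625*t^2 + 600*t + 192)/75.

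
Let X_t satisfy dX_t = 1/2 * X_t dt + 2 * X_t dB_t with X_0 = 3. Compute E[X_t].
E[X_t] = 3*exp(t/2)

For GBM dX = mu X dt + sigma X dB with X_0 = x_0, apply Itô to Y = log X: dY = (mu - sigma^2/2) dt + sigma dB, so Y_t = log(x_0) + (mu - sigma^2/2) t + sigma B_t and hence X_t = x_0 * exp((mu - sigma^2/2) t + sigma B_t).
With mu = 1/2, sigma = 2, x_0 = 3, this gives:
  X_t = 3 * exp((-3/2) * t + (2) * B_t).
Since sigma*B_t ~ Normal(0, sigma^2 t), E[exp(sigma*B_t)] = exp(sigma^2 t / 2); so E[X_t] = x_0 * exp((mu - sigma^2/2) t) * exp(sigma^2 t / 2) = x_0 * exp(mu t) = 3*exp(t/2).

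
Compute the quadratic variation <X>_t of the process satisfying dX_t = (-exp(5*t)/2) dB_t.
<X>_t = exp(10*t)/40 - 1/40

For an Itô process dX_t = a(t) dt + b(t) dB_t, the quadratic variation is <X>_t = int_0^t b(s)^2 ds (the drift term does not contribute). Here b(s) = -exp(5*s)/2, so
  b(s)^2 = exp(10*s)/4.
Integrating from 0 to t:
  <X>_t = int_0^t (exp(10*s)/4) ds = exp(10*t)/40 - 1/40.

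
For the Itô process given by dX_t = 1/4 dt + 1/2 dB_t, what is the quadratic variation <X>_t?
<X>_t = t/4

For an Itô process dX_t = a(t) dt + b(t) dB_t, the quadratic variation is <X>_t = int_0^t b(s)^2 ds (the drift term does not contribute). Here b(s) = 1/2, so
  b(s)^2 = 1/4.
Integrating from 0 to t:
  <X>_t = int_0^t (1/4) ds = t/4.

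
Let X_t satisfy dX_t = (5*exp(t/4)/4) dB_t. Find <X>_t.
<X>_t = 25*exp(t/2)/8 - 25/8

For an Itô process dX_t = a(t) dt + b(t) dB_t, the quadratic variation is <X>_t = int_0^t b(s)^2 ds (the drift term does not contribute). Here b(s) = 5*exp(s/4)/4, so
  b(s)^2 = 25*exp(s/2)/16.
Integrating from 0 to t:
  <X>_t = int_0^t (25*exp(s/2)/16) ds = 25*exp(t/2)/8 - 25/8.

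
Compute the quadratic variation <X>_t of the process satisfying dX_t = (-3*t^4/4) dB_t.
<X>_t = t^9/16

For an Itô process dX_t = a(t) dt + b(t) dB_t, the quadratic variation is <X>_t = int_0^t b(s)^2 ds (the drift term does not contribute). Here b(s) = -3*s^4/4, so
  b(s)^2 = 9*s^8/16.
Integrating from 0 to t:
  <X>_t = int_0^t (9*s^8/16) ds = t^9/16.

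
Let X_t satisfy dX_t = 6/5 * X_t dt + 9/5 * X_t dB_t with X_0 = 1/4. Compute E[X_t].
E[X_t] = exp(6*t/5)/4

For GBM dX = mu X dt + sigma X dB with X_0 = x_0, apply Itô to Y = log X: dY = (mu - sigma^2/2) dt + sigma dB, so Y_t = log(x_0) + (mu - sigma^2/2) t + sigma B_t and hence X_t = x_0 * exp((mu - sigma^2/2) t + sigma B_t).
With mu = 6/5, sigma = 9/5, x_0 = 1/4, this gives:
  X_t = 1/4 * exp((-21/50) * t + (9/5) * B_t).
Since sigma*B_t ~ Normal(0, sigma^2 t), E[exp(sigma*B_t)] = exp(sigma^2 t / 2); so E[X_t] = x_0 * exp((mu - sigma^2/2) t) * exp(sigma^2 t / 2) = x_0 * exp(mu t) = exp(6*t/5)/4.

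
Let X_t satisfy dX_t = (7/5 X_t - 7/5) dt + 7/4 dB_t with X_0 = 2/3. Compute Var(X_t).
Var(X_t) = 35*exp(14*t/5)/32 - 35/32

The variance V(t) = Var(X_t) satisfies V'(t) = 2 a V(t) + c^2 with V(0) = 0 (drift coefficient is linear in X, diffusion is constant). With a = 7/5, c = 7/4, the solution is
  V(t) = (c^2 / (2 a)) * (exp(2 a t) - 1)
       = ((7/4)^2 / (2*(7/5))) * (exp((14/5) t) - 1)
       = 35*exp(14*t/5)/32 - 35/32.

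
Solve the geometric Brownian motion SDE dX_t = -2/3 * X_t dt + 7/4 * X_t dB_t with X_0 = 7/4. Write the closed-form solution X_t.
X_t = 7/4 * exp((-211/96) * t + (7/4) * B_t)

For GBM dX = mu X dt + sigma X dB with X_0 = x_0, apply Itô to Y = log X: dY = (mu - sigma^2/2) dt + sigma dB, so Y_t = log(x_0) + (mu - sigma^2/2) t + sigma B_t and hence X_t = x_0 * exp((mu - sigma^2/2) t + sigma B_t).
With mu = -2/3, sigma = 7/4, x_0 = 7/4, this gives:
  X_t = 7/4 * exp((-211/96) * t + (7/4) * B_t).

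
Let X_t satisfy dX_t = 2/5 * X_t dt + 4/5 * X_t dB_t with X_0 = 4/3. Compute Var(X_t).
Var(X_t) = 16*(exp(16*t/25) - 1)*exp(4*t/5)/9

For GBM dX = mu X dt + sigma X dB with X_0 = x_0, apply Itô to Y = log X: dY = (mu - sigma^2/2) dt + sigma dB, so Y_t = log(x_0) + (mu - sigma^2/2) t + sigma B_t and hence X_t = x_0 * exp((mu - sigma^2/2) t + sigma B_t).
With mu = 2/5, sigma = 4/5, x_0 = 4/3, this gives:
  X_t = 4/3 * exp((2/25) * t + (4/5) * B_t).
Since sigma*B_t ~ Normal(0, sigma^2 t), E[exp(sigma*B_t)] = exp(sigma^2 t / 2); so E[X_t] = x_0 * exp((mu - sigma^2/2) t) * exp(sigma^2 t / 2) = x_0 * exp(mu t) = 4*exp(2*t/5)/3.
Var(X_t) = E[X_t^2] - (E[X_t])^2 = x_0^2 * exp(2 mu t) * (exp(sigma^2 t) - 1) = 16*(exp(16*t/25) - 1)*exp(4*t/5)/9.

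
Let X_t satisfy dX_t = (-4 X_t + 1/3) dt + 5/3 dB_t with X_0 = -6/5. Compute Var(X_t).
Var(X_t) = 25/72 - 25*exp(-8*t)/72

The variance V(t) = Var(X_t) satisfies V'(t) = 2 a V(t) + c^2 with V(0) = 0 (drift coefficient is linear in X, diffusion is constant). With a = -4, c = 5/3, the solution is
  V(t) = (c^2 / (2 a)) * (exp(2 a t) - 1)
       = ((5/3)^2 / (2*(-4))) * (exp((-8) t) - 1)
       = 25/72 - 25*exp(-8*t)/72.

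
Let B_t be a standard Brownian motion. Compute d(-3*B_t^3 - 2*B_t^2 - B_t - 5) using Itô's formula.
d(-3*B_t^3 - 2*B_t^2 - B_t - 5) = (-9*B_t - 2) dt + (-9*B_t^2 - 4*B_t - 1) dB_t

Itô's formula for f(B_t) gives d f(B_t) = f'(B_t) dB_t + (1/2) f''(B_t) dt. Compute derivatives of f(x) = -3*x^3 - 2*x^2 - x - 5:
  f'(x)  = -9*x^2 - 4*x - 1
  f''(x) = -18*x - 4
Substitute x = B_t and multiply the f'' term by 1/2:
  drift     = (1/2) * (-18*x - 4) evaluated at B_t = -9*B_t - 2
  diffusion = (-9*x^2 - 4*x - 1) evaluated at B_t = -9*B_t^2 - 4*B_t - 1
Therefore d(-3*B_t^3 - 2*B_t^2 - B_t - 5) = (-9*B_t - 2) dt + (-9*B_t^2 - 4*B_t - 1) dB_t.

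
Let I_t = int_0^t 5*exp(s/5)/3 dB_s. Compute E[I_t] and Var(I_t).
E[I_t] = 0; Var(I_t) = 125*exp(2*t/5)/18 - 125/18

The Itô integral of a deterministic integrand f(s) has mean 0 because each increment f(s) * (B_{s+ds} - B_s) has mean 0. By the Itô isometry:
  Var( int_0^t f(s) dB_s ) = E[ (int_0^t f(s) dB_s)^2 ] = int_0^t f(s)^2 ds.
Here f(s) = 5*exp(s/5)/3, so f(s)^2 = 25*exp(2*s/5)/9. Integrate:
  int_0^t (25*exp(2*s/5)/9) ds = 125*exp(2*t/5)/18 - 125/18.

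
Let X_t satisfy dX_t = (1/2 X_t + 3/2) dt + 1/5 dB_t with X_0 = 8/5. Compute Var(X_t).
Var(X_t) = exp(t)/25 - 1/25

The variance V(t) = Var(X_t) satisfies V'(t) = 2 a V(t) + c^2 with V(0) = 0 (drift coefficient is linear in X, diffusion is constant). With a = 1/2, c = 1/5, the solution is
  V(t) = (c^2 / (2 a)) * (exp(2 a t) - 1)
       = ((1/5)^2 / (2*(1/2))) * (exp(1 t) - 1)
       = exp(t)/25 - 1/25.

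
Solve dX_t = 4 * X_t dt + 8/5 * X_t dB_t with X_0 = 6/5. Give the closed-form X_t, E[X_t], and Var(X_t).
X_t = 6/5 * exp((68/25) t + (8/5) B_t); E[X_t] = 6*exp(4*t)/5; Var(X_t) = 36*(exp(64*t/25) - 1)*exp(8*t)/25

For GBM dX = mu X dt + sigma X dB with X_0 = x_0, apply Itô to Y = log X: dY = (mu - sigma^2/2) dt + sigma dB, so Y_t = log(x_0) + (mu - sigma^2/2) t + sigma B_t and hence X_t = x_0 * exp((mu - sigma^2/2) t + sigma B_t).
With mu = 4, sigma = 8/5, x_0 = 6/5, this gives:
  X_t = 6/5 * exp((68/25) * t + (8/5) * B_t).
Since sigma*B_t ~ Normal(0, sigma^2 t), E[exp(sigma*B_t)] = exp(sigma^2 t / 2); so E[X_t] = x_0 * exp((mu - sigma^2/2) t) * exp(sigma^2 t / 2) = x_0 * exp(mu t) = 6*exp(4*t)/5.
Var(X_t) = E[X_t^2] - (E[X_t])^2 = x_0^2 * exp(2 mu t) * (exp(sigma^2 t) - 1) = 36*(exp(64*t/25) - 1)*exp(8*t)/25.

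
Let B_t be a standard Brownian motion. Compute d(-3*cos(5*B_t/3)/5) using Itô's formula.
d(-3*cos(5*B_t/3)/5) = (5*cos(5*B_t/3)/6) dt + (sin(5*B_t/3)) dB_t

Itô's formula for f(B_t) gives d f(B_t) = f'(B_t) dB_t + (1/2) f''(B_t) dt. Compute derivatives of f(x) = -3*cos(5*x/3)/5:
  f'(x)  = sin(5*x/3)
  f''(x) = 5*cos(5*x/3)/3
Substitute x = B_t and multiply the f'' term by 1/2:
  drift     = (1/2) * (5*cos(5*x/3)/3) evaluated at B_t = 5*cos(5*B_t/3)/6
  diffusion = (sin(5*x/3)) evaluated at B_t = sin(5*B_t/3)
Therefore d(-3*cos(5*B_t/3)/5) = (5*cos(5*B_t/3)/6) dt + (sin(5*B_t/3)) dB_t.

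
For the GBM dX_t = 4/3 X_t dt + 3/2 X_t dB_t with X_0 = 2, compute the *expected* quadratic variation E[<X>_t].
E[<X>_t] = 108*exp(59*t/12)/59 - 108/59

<X>_t = int_0^t ((3/2) * X_s)^2 ds. Taking expectation inside the integral: E[<X>_t] = (3/2)^2 * int_0^t E[X_s^2] ds. For GBM, E[X_s^2] = x_0^2 * exp((2 mu + sigma^2) s). Integrating:
  E[<X>_t] = (3/2)^2 * 2^2 * (exp((2*(4/3) + (3/2)^2) t) - 1) / (2*(4/3) + (3/2)^2)
           = (3/2)^2 * 2^2 * (exp((59/12) t) - 1) / (59/12) = 108*exp(59*t/12)/59 - 108/59.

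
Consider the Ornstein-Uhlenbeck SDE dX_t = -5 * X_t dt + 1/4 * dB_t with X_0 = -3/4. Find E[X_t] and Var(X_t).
E[X_t] = -3*exp(-5*t)/4; Var(X_t) = 1/160 - exp(-10*t)/160

The OU SDE dX = -theta X dt + sigma dB admits the integrating factor exp(theta t): d(exp(theta t) X_t) = sigma exp(theta t) dB_t. Integrating from 0 to t:
  X_t = x_0 * exp(-theta t) + sigma * int_0^t exp(-theta (t-s)) dB_s.
The Itô integral has mean 0 and (by the Itô isometry) variance sigma^2 * int_0^t exp(-2 theta (t - s)) ds = sigma^2 * (1 - exp(-2 theta t)) / (2 theta).
With theta = 5, sigma = 1/4, x_0 = -3/4:
  E[X_t] = -3/4 * exp(-5 t) = -3*exp(-5*t)/4
  Var(X_t) = (1/4)^2 * (1 - exp(-2*5 t)) / (2 * 5) = 1/160 - exp(-10*t)/160.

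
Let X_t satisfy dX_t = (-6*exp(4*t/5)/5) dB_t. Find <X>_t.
<X>_t = 9*exp(8*t/5)/10 - 9/10

For an Itô process dX_t = a(t) dt + b(t) dB_t, the quadratic variation is <X>_t = int_0^t b(s)^2 ds (the drift term does not contribute). Here b(s) = -6*exp(4*s/5)/5, so
  b(s)^2 = 36*exp(8*s/5)/25.
Integrating from 0 to t:
  <X>_t = int_0^t (36*exp(8*s/5)/25) ds = 9*exp(8*t/5)/10 - 9/10.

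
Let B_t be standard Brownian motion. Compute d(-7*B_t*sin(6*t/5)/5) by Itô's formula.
d(-7*B_t*sin(6*t/5)/5) = (-42*B_t*cos(6*t/5)/25) dt + (-7*sin(6*t/5)/5) dB_t

Itô's formula for f(t, x): d f(t, B_t) = (f_t + (1/2) f_xx) dt + f_x dB_t. Compute partials of f(t, x) = -7*x*sin(6*t/5)/5:
  f_t(t,x)  = -42*x*cos(6*t/5)/25
  f_x(t,x)  = -7*sin(6*t/5)/5
  f_xx(t,x) = 0
Assemble drift = f_t + (1/2) f_xx = -42*x*cos(6*t/5)/25 and diffusion = f_x = -7*sin(6*t/5)/5. Substituting x = B_t:
  d(-7*B_t*sin(6*t/5)/5) = (-42*B_t*cos(6*t/5)/25) dt + (-7*sin(6*t/5)/5) dB_t.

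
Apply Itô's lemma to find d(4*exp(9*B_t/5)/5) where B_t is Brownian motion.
d(4*exp(9*B_t/5)/5) = (162*exp(9*B_t/5)/125) dt + (36*exp(9*B_t/5)/25) dB_t

Itô's formula for f(B_t) gives d f(B_t) = f'(B_t) dB_t + (1/2) f''(B_t) dt. Compute derivatives of f(x) = 4*exp(9*x/5)/5:
  f'(x)  = 36*exp(9*x/5)/25
  f''(x) = 324*exp(9*x/5)/125
Substitute x = B_t and multiply the f'' term by 1/2:
  drift     = (1/2) * (324*exp(9*x/5)/125) evaluated at B_t = 162*exp(9*B_t/5)/125
  diffusion = (36*exp(9*x/5)/25) evaluated at B_t = 36*exp(9*B_t/5)/25
Therefore d(4*exp(9*B_t/5)/5) = (162*exp(9*B_t/5)/125) dt + (36*exp(9*B_t/5)/25) dB_t.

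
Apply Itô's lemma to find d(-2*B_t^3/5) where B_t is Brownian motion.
d(-2*B_t^3/5) = (-6*B_t/5) dt + (-6*B_t^2/5) dB_t

Itô's formula for f(B_t) gives d f(B_t) = f'(B_t) dB_t + (1/2) f''(B_t) dt. Compute derivatives of f(x) = -2*x^3/5:
  f'(x)  = -6*x^2/5
  f''(x) = -12*x/5
Substitute x = B_t and multiply the f'' term by 1/2:
  drift     = (1/2) * (-12*x/5) evaluated at B_t = -6*B_t/5
  diffusion = (-6*x^2/5) evaluated at B_t = -6*B_t^2/5
Therefore d(-2*B_t^3/5) = (-6*B_t/5) dt + (-6*B_t^2/5) dB_t.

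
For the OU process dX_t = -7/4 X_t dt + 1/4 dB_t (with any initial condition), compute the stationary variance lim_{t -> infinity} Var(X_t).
lim Var(X_t) = 1/56

The OU SDE dX = -theta X dt + sigma dB admits the integrating factor exp(theta t): d(exp(theta t) X_t) = sigma exp(theta t) dB_t. Integrating from 0 to t gives X_t = x_0 * exp(-theta t) + sigma * int_0^t exp(-theta (t-s)) dB_s for any initial x_0. The Itô integral has variance (by the Itô isometry) sigma^2 * int_0^t exp(-2 theta (t - s)) ds = sigma^2 * (1 - exp(-2 theta t)) / (2 theta), independent of x_0.
With theta = 7/4, sigma = 1/4:
  Var(X_t) = (1/4)^2 * (1 - exp(-2*7/4 t)) / (2 * 7/4) = 1/56 - exp(-7*t/2)/56.
As t -> infinity, exp(-2*7/4 t) -> 0, so the stationary variance is sigma^2 / (2 theta) = 1/56.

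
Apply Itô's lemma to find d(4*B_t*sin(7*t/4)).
d(4*B_t*sin(7*t/4)) = (7*B_t*cos(7*t/4)) dt + (4*sin(7*t/4)) dB_t

Itô's formula for f(t, x): d f(t, B_t) = (f_t + (1/2) f_xx) dt + f_x dB_t. Compute partials of f(t, x) = 4*x*sin(7*t/4):
  f_t(t,x)  = 7*x*cos(7*t/4)
  f_x(t,x)  = 4*sin(7*t/4)
  f_xx(t,x) = 0
Assemble drift = f_t + (1/2) f_xx = 7*x*cos(7*t/4) and diffusion = f_x = 4*sin(7*t/4). Substituting x = B_t:
  d(4*B_t*sin(7*t/4)) = (7*B_t*cos(7*t/4)) dt + (4*sin(7*t/4)) dB_t.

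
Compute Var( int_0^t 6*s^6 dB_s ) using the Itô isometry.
Var = 36*t^13/13

The Itô integral of a deterministic integrand f(s) has mean 0 because each increment f(s) * (B_{s+ds} - B_s) has mean 0. By the Itô isometry:
  Var( int_0^t f(s) dB_s ) = E[ (int_0^t f(s) dB_s)^2 ] = int_0^t f(s)^2 ds.
Here f(s) = 6*s^6, so f(s)^2 = 36*s^12. Integrate:
  int_0^t (36*s^12) ds = 36*t^13/13.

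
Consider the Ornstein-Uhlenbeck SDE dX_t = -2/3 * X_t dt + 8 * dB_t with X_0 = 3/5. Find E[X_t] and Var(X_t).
E[X_t] = 3*exp(-2*t/3)/5; Var(X_t) = 48 - 48*exp(-4*t/3)

The OU SDE dX = -theta X dt + sigma dB admits the integrating factor exp(theta t): d(exp(theta t) X_t) = sigma exp(theta t) dB_t. Integrating from 0 to t:
  X_t = x_0 * exp(-theta t) + sigma * int_0^t exp(-theta (t-s)) dB_s.
The Itô integral has mean 0 and (by the Itô isometry) variance sigma^2 * int_0^t exp(-2 theta (t - s)) ds = sigma^2 * (1 - exp(-2 theta t)) / (2 theta).
With theta = 2/3, sigma = 8, x_0 = 3/5:
  E[X_t] = 3/5 * exp(-2/3 t) = 3*exp(-2*t/3)/5
  Var(X_t) = (8)^2 * (1 - exp(-2*2/3 t)) / (2 * 2/3) = 48 - 48*exp(-4*t/3).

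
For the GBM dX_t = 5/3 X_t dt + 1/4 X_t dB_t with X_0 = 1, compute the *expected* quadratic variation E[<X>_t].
E[<X>_t] = 3*exp(163*t/48)/163 - 3/163

<X>_t = int_0^t ((1/4) * X_s)^2 ds. Taking expectation inside the integral: E[<X>_t] = (1/4)^2 * int_0^t E[X_s^2] ds. For GBM, E[X_s^2] = x_0^2 * exp((2 mu + sigma^2) s). Integrating:
  E[<X>_t] = (1/4)^2 * 1^2 * (exp((2*(5/3) + (1/4)^2) t) - 1) / (2*(5/3) + (1/4)^2)
           = (1/4)^2 * 1^2 * (exp((163/48) t) - 1) / (163/48) = 3*exp(163*t/48)/163 - 3/163.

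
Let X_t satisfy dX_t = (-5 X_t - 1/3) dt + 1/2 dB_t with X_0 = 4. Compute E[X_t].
E[X_t] = -1/15 + 61*exp(-5*t)/15

Taking expectations and using E[dB_t] = 0, the mean m(t) = E[X_t] satisfies the ODE m'(t) = a m(t) + b with m(0) = x_0. With a = -5, b = -1/3, x_0 = 4, the solution is
  m(t) = x_0 * exp(a t) + (b/a) * (exp(a t) - 1)
       = 4 * exp((-5) t) + ((-1/3)/(-5)) * (exp((-5) t) - 1)
       = -1/15 + 61*exp(-5*t)/15.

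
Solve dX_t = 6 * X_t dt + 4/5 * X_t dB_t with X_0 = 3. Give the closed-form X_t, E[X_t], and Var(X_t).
X_t = 3 * exp((142/25) t + (4/5) B_t); E[X_t] = 3*exp(6*t); Var(X_t) = 9*(exp(16*t/25) - 1)*exp(12*t)

For GBM dX = mu X dt + sigma X dB with X_0 = x_0, apply Itô to Y = log X: dY = (mu - sigma^2/2) dt + sigma dB, so Y_t = log(x_0) + (mu - sigma^2/2) t + sigma B_t and hence X_t = x_0 * exp((mu - sigma^2/2) t + sigma B_t).
With mu = 6, sigma = 4/5, x_0 = 3, this gives:
  X_t = 3 * exp((142/25) * t + (4/5) * B_t).
Since sigma*B_t ~ Normal(0, sigma^2 t), E[exp(sigma*B_t)] = exp(sigma^2 t / 2); so E[X_t] = x_0 * exp((mu - sigma^2/2) t) * exp(sigma^2 t / 2) = x_0 * exp(mu t) = 3*exp(6*t).
Var(X_t) = E[X_t^2] - (E[X_t])^2 = x_0^2 * exp(2 mu t) * (exp(sigma^2 t) - 1) = 9*(exp(16*t/25) - 1)*exp(12*t).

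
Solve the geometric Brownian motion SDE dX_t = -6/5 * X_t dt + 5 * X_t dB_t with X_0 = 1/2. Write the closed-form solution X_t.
X_t = 1/2 * exp((-137/10) * t + (5) * B_t)

For GBM dX = mu X dt + sigma X dB with X_0 = x_0, apply Itô to Y = log X: dY = (mu - sigma^2/2) dt + sigma dB, so Y_t = log(x_0) + (mu - sigma^2/2) t + sigma B_t and hence X_t = x_0 * exp((mu - sigma^2/2) t + sigma B_t).
With mu = -6/5, sigma = 5, x_0 = 1/2, this gives:
  X_t = 1/2 * exp((-137/10) * t + (5) * B_t).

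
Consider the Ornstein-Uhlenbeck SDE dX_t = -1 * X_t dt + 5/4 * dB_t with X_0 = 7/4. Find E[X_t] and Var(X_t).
E[X_t] = 7*exp(-t)/4; Var(X_t) = 25/32 - 25*exp(-2*t)/32

The OU SDE dX = -theta X dt + sigma dB admits the integrating factor exp(theta t): d(exp(theta t) X_t) = sigma exp(theta t) dB_t. Integrating from 0 to t:
  X_t = x_0 * exp(-theta t) + sigma * int_0^t exp(-theta (t-s)) dB_s.
The Itô integral has mean 0 and (by the Itô isometry) variance sigma^2 * int_0^t exp(-2 theta (t - s)) ds = sigma^2 * (1 - exp(-2 theta t)) / (2 theta).
With theta = 1, sigma = 5/4, x_0 = 7/4:
  E[X_t] = 7/4 * exp(-1 t) = 7*exp(-t)/4
  Var(X_t) = (5/4)^2 * (1 - exp(-2*1 t)) / (2 * 1) = 25/32 - 25*exp(-2*t)/32.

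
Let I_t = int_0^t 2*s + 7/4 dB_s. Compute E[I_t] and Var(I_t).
E[I_t] = 0; Var(I_t) = t*(64*t^2 + 168*t + 147)/48

The Itô integral of a deterministic integrand f(s) has mean 0 because each increment f(s) * (B_{s+ds} - B_s) has mean 0. By the Itô isometry:
  Var( int_0^t f(s) dB_s ) = E[ (int_0^t f(s) dB_s)^2 ] = int_0^t f(s)^2 ds.
Here f(s) = 2*s + 7/4, so f(s)^2 = (8*s + 7)^2/16. Integrate:
  int_0^t ((8*s + 7)^2/16) ds = t*(64*t^2 + 168*t + 147)/48.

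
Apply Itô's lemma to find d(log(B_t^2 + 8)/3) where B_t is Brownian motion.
d(log(B_t^2 + 8)/3) = ((8 - B_t^2)/(3*(B_t^2 + 8)^2)) dt + (2*B_t/(3*(B_t^2 + 8))) dB_t

Itô's formula for f(B_t) gives d f(B_t) = f'(B_t) dB_t + (1/2) f''(B_t) dt. Compute derivatives of f(x) = log(x^2 + 8)/3:
  f'(x)  = 2*x/(3*(x^2 + 8))
  f''(x) = 2*(8 - x^2)/(3*(x^2 + 8)^2)
Substitute x = B_t and multiply the f'' term by 1/2:
  drift     = (1/2) * (2*(8 - x^2)/(3*(x^2 + 8)^2)) evaluated at B_t = (8 - B_t^2)/(3*(B_t^2 + 8)^2)
  diffusion = (2*x/(3*(x^2 + 8))) evaluated at B_t = 2*B_t/(3*(B_t^2 + 8))
Therefore d(log(B_t^2 + 8)/3) = ((8 - B_t^2)/(3*(B_t^2 + 8)^2)) dt + (2*B_t/(3*(B_t^2 + 8))) dB_t.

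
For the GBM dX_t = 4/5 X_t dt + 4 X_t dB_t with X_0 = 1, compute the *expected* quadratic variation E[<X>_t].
E[<X>_t] = 10*exp(88*t/5)/11 - 10/11

<X>_t = int_0^t (4 * X_s)^2 ds. Taking expectation inside the integral: E[<X>_t] = 4^2 * int_0^t E[X_s^2] ds. For GBM, E[X_s^2] = x_0^2 * exp((2 mu + sigma^2) s). Integrating:
  E[<X>_t] = 4^2 * 1^2 * (exp((2*(4/5) + 4^2) t) - 1) / (2*(4/5) + 4^2)
           = 4^2 * 1^2 * (exp((88/5) t) - 1) / (88/5) = 10*exp(88*t/5)/11 - 10/11.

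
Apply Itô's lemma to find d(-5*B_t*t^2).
d(-5*B_t*t^2) = (-10*B_t*t) dt + (-5*t^2) dB_t

Itô's formula for f(t, x): d f(t, B_t) = (f_t + (1/2) f_xx) dt + f_x dB_t. Compute partials of f(t, x) = -5*t^2*x:
  f_t(t,x)  = -10*t*x
  f_x(t,x)  = -5*t^2
  f_xx(t,x) = 0
Assemble drift = f_t + (1/2) f_xx = -10*t*x and diffusion = f_x = -5*t^2. Substituting x = B_t:
  d(-5*B_t*t^2) = (-10*B_t*t) dt + (-5*t^2) dB_t.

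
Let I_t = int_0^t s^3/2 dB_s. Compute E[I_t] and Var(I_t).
E[I_t] = 0; Var(I_t) = t^7/28

The Itô integral of a deterministic integrand f(s) has mean 0 because each increment f(s) * (B_{s+ds} - B_s) has mean 0. By the Itô isometry:
  Var( int_0^t f(s) dB_s ) = E[ (int_0^t f(s) dB_s)^2 ] = int_0^t f(s)^2 ds.
Here f(s) = s^3/2, so f(s)^2 = s^6/4. Integrate:
  int_0^t (s^6/4) ds = t^7/28.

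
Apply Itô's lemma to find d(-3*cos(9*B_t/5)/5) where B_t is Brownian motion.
d(-3*cos(9*B_t/5)/5) = (243*cos(9*B_t/5)/250) dt + (27*sin(9*B_t/5)/25) dB_t

Itô's formula for f(B_t) gives d f(B_t) = f'(B_t) dB_t + (1/2) f''(B_t) dt. Compute derivatives of f(x) = -3*cos(9*x/5)/5:
  f'(x)  = 27*sin(9*x/5)/25
  f''(x) = 243*cos(9*x/5)/125
Substitute x = B_t and multiply the f'' term by 1/2:
  drift     = (1/2) * (243*cos(9*x/5)/125) evaluated at B_t = 243*cos(9*B_t/5)/250
  diffusion = (27*sin(9*x/5)/25) evaluated at B_t = 27*sin(9*B_t/5)/25
Therefore d(-3*cos(9*B_t/5)/5) = (243*cos(9*B_t/5)/250) dt + (27*sin(9*B_t/5)/25) dB_t.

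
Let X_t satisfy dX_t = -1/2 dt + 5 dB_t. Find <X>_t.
<X>_t = 25*t

For an Itô process dX_t = a(t) dt + b(t) dB_t, the quadratic variation is <X>_t = int_0^t b(s)^2 ds (the drift term does not contribute). Here b(s) = 5, so
  b(s)^2 = 25.
Integrating from 0 to t:
  <X>_t = int_0^t (25) ds = 25*t.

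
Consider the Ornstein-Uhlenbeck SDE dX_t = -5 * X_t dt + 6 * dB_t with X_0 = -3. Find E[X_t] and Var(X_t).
E[X_t] = -3*exp(-5*t); Var(X_t) = 18/5 - 18*exp(-10*t)/5

The OU SDE dX = -theta X dt + sigma dB admits the integrating factor exp(theta t): d(exp(theta t) X_t) = sigma exp(theta t) dB_t. Integrating from 0 to t:
  X_t = x_0 * exp(-theta t) + sigma * int_0^t exp(-theta (t-s)) dB_s.
The Itô integral has mean 0 and (by the Itô isometry) variance sigma^2 * int_0^t exp(-2 theta (t - s)) ds = sigma^2 * (1 - exp(-2 theta t)) / (2 theta).
With theta = 5, sigma = 6, x_0 = -3:
  E[X_t] = -3 * exp(-5 t) = -3*exp(-5*t)
  Var(X_t) = (6)^2 * (1 - exp(-2*5 t)) / (2 * 5) = 18/5 - 18*exp(-10*t)/5.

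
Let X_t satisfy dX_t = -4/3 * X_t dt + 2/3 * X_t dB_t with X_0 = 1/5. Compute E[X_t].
E[X_t] = exp(-4*t/3)/5

For GBM dX = mu X dt + sigma X dB with X_0 = x_0, apply Itô to Y = log X: dY = (mu - sigma^2/2) dt + sigma dB, so Y_t = log(x_0) + (mu - sigma^2/2) t + sigma B_t and hence X_t = x_0 * exp((mu - sigma^2/2) t + sigma B_t).
With mu = -4/3, sigma = 2/3, x_0 = 1/5, this gives:
  X_t = 1/5 * exp((-14/9) * t + (2/3) * B_t).
Since sigma*B_t ~ Normal(0, sigma^2 t), E[exp(sigma*B_t)] = exp(sigma^2 t / 2); so E[X_t] = x_0 * exp((mu - sigma^2/2) t) * exp(sigma^2 t / 2) = x_0 * exp(mu t) = exp(-4*t/3)/5.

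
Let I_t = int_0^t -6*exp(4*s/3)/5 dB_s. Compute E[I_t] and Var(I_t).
E[I_t] = 0; Var(I_t) = 27*exp(8*t/3)/50 - 27/50

The Itô integral of a deterministic integrand f(s) has mean 0 because each increment f(s) * (B_{s+ds} - B_s) has mean 0. By the Itô isometry:
  Var( int_0^t f(s) dB_s ) = E[ (int_0^t f(s) dB_s)^2 ] = int_0^t f(s)^2 ds.
Here f(s) = -6*exp(4*s/3)/5, so f(s)^2 = 36*exp(8*s/3)/25. Integrate:
  int_0^t (36*exp(8*s/3)/25) ds = 27*exp(8*t/3)/50 - 27/50.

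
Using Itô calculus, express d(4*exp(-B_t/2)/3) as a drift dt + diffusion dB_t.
d(4*exp(-B_t/2)/3) = (exp(-B_t/2)/6) dt + (-2*exp(-B_t/2)/3) dB_t

Itô's formula for f(B_t) gives d f(B_t) = f'(B_t) dB_t + (1/2) f''(B_t) dt. Compute derivatives of f(x) = 4*exp(-x/2)/3:
  f'(x)  = -2*exp(-x/2)/3
  f''(x) = exp(-x/2)/3
Substitute x = B_t and multiply the f'' term by 1/2:
  drift     = (1/2) * (exp(-x/2)/3) evaluated at B_t = exp(-B_t/2)/6
  diffusion = (-2*exp(-x/2)/3) evaluated at B_t = -2*exp(-B_t/2)/3
Therefore d(4*exp(-B_t/2)/3) = (exp(-B_t/2)/6) dt + (-2*exp(-B_t/2)/3) dB_t.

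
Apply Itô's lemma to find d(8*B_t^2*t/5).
d(8*B_t^2*t/5) = (8*B_t^2/5 + 8*t/5) dt + (16*B_t*t/5) dB_t

Itô's formula for f(t, x): d f(t, B_t) = (f_t + (1/2) f_xx) dt + f_x dB_t. Compute partials of f(t, x) = 8*t*x^2/5:
  f_t(t,x)  = 8*x^2/5
  f_x(t,x)  = 16*t*x/5
  f_xx(t,x) = 16*t/5
Assemble drift = f_t + (1/2) f_xx = 8*t/5 + 8*x^2/5 and diffusion = f_x = 16*t*x/5. Substituting x = B_t:
  d(8*B_t^2*t/5) = (8*B_t^2/5 + 8*t/5) dt + (16*B_t*t/5) dB_t.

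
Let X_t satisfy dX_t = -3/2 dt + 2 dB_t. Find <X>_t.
<X>_t = 4*t

For an Itô process dX_t = a(t) dt + b(t) dB_t, the quadratic variation is <X>_t = int_0^t b(s)^2 ds (the drift term does not contribute). Here b(s) = 2, so
  b(s)^2 = 4.
Integrating from 0 to t:
  <X>_t = int_0^t (4) ds = 4*t.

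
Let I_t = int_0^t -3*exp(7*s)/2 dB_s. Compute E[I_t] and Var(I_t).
E[I_t] = 0; Var(I_t) = 9*exp(14*t)/56 - 9/56

The Itô integral of a deterministic integrand f(s) has mean 0 because each increment f(s) * (B_{s+ds} - B_s) has mean 0. By the Itô isometry:
  Var( int_0^t f(s) dB_s ) = E[ (int_0^t f(s) dB_s)^2 ] = int_0^t f(s)^2 ds.
Here f(s) = -3*exp(7*s)/2, so f(s)^2 = 9*exp(14*s)/4. Integrate:
  int_0^t (9*exp(14*s)/4) ds = 9*exp(14*t)/56 - 9/56.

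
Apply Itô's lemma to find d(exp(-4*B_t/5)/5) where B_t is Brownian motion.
d(exp(-4*B_t/5)/5) = (8*exp(-4*B_t/5)/125) dt + (-4*exp(-4*B_t/5)/25) dB_t

Itô's formula for f(B_t) gives d f(B_t) = f'(B_t) dB_t + (1/2) f''(B_t) dt. Compute derivatives of f(x) = exp(-4*x/5)/5:
  f'(x)  = -4*exp(-4*x/5)/25
  f''(x) = 16*exp(-4*x/5)/125
Substitute x = B_t and multiply the f'' term by 1/2:
  drift     = (1/2) * (16*exp(-4*x/5)/125) evaluated at B_t = 8*exp(-4*B_t/5)/125
  diffusion = (-4*exp(-4*x/5)/25) evaluated at B_t = -4*exp(-4*B_t/5)/25
Therefore d(exp(-4*B_t/5)/5) = (8*exp(-4*B_t/5)/125) dt + (-4*exp(-4*B_t/5)/25) dB_t.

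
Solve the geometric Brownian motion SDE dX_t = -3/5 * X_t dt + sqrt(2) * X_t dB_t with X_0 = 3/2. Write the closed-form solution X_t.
X_t = 3/2 * exp((-8/5) * t + (sqrt(2)) * B_t)

For GBM dX = mu X dt + sigma X dB with X_0 = x_0, apply Itô to Y = log X: dY = (mu - sigma^2/2) dt + sigma dB, so Y_t = log(x_0) + (mu - sigma^2/2) t + sigma B_t and hence X_t = x_0 * exp((mu - sigma^2/2) t + sigma B_t).
With mu = -3/5, sigma = sqrt(2), x_0 = 3/2, this gives:
  X_t = 3/2 * exp((-8/5) * t + (sqrt(2)) * B_t).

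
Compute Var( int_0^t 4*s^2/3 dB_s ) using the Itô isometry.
Var = 16*t^5/45

The Itô integral of a deterministic integrand f(s) has mean 0 because each increment f(s) * (B_{s+ds} - B_s) has mean 0. By the Itô isometry:
  Var( int_0^t f(s) dB_s ) = E[ (int_0^t f(s) dB_s)^2 ] = int_0^t f(s)^2 ds.
Here f(s) = 4*s^2/3, so f(s)^2 = 16*s^4/9. Integrate:
  int_0^t (16*s^4/9) ds = 16*t^5/45.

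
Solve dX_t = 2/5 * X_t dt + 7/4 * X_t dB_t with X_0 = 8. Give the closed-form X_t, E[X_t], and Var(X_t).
X_t = 8 * exp((-181/160) t + (7/4) B_t); E[X_t] = 8*exp(2*t/5); Var(X_t) = 64*(exp(49*t/16) - 1)*exp(4*t/5)

For GBM dX = mu X dt + sigma X dB with X_0 = x_0, apply Itô to Y = log X: dY = (mu - sigma^2/2) dt + sigma dB, so Y_t = log(x_0) + (mu - sigma^2/2) t + sigma B_t and hence X_t = x_0 * exp((mu - sigma^2/2) t + sigma B_t).
With mu = 2/5, sigma = 7/4, x_0 = 8, this gives:
  X_t = 8 * exp((-181/160) * t + (7/4) * B_t).
Since sigma*B_t ~ Normal(0, sigma^2 t), E[exp(sigma*B_t)] = exp(sigma^2 t / 2); so E[X_t] = x_0 * exp((mu - sigma^2/2) t) * exp(sigma^2 t / 2) = x_0 * exp(mu t) = 8*exp(2*t/5).
Var(X_t) = E[X_t^2] - (E[X_t])^2 = x_0^2 * exp(2 mu t) * (exp(sigma^2 t) - 1) = 64*(exp(49*t/16) - 1)*exp(4*t/5).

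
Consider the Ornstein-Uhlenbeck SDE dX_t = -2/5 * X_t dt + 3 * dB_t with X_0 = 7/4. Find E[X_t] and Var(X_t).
E[X_t] = 7*exp(-2*t/5)/4; Var(X_t) = 45/4 - 45*exp(-4*t/5)/4

The OU SDE dX = -theta X dt + sigma dB admits the integrating factor exp(theta t): d(exp(theta t) X_t) = sigma exp(theta t) dB_t. Integrating from 0 to t:
  X_t = x_0 * exp(-theta t) + sigma * int_0^t exp(-theta (t-s)) dB_s.
The Itô integral has mean 0 and (by the Itô isometry) variance sigma^2 * int_0^t exp(-2 theta (t - s)) ds = sigma^2 * (1 - exp(-2 theta t)) / (2 theta).
With theta = 2/5, sigma = 3, x_0 = 7/4:
  E[X_t] = 7/4 * exp(-2/5 t) = 7*exp(-2*t/5)/4
  Var(X_t) = (3)^2 * (1 - exp(-2*2/5 t)) / (2 * 2/5) = 45/4 - 45*exp(-4*t/5)/4.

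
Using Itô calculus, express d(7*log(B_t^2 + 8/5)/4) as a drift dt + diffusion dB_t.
d(7*log(B_t^2 + 8/5)/4) = (35*(8 - 5*B_t^2)/(4*(5*B_t^2 + 8)^2)) dt + (35*B_t/(2*(5*B_t^2 + 8))) dB_t

Itô's formula for f(B_t) gives d f(B_t) = f'(B_t) dB_t + (1/2) f''(B_t) dt. Compute derivatives of f(x) = 7*log(x^2 + 8/5)/4:
  f'(x)  = 35*x/(2*(5*x^2 + 8))
  f''(x) = 35*(8 - 5*x^2)/(2*(5*x^2 + 8)^2)
Substitute x = B_t and multiply the f'' term by 1/2:
  drift     = (1/2) * (35*(8 - 5*x^2)/(2*(5*x^2 + 8)^2)) evaluated at B_t = 35*(8 - 5*B_t^2)/(4*(5*B_t^2 + 8)^2)
  diffusion = (35*x/(2*(5*x^2 + 8))) evaluated at B_t = 35*B_t/(2*(5*B_t^2 + 8))
Therefore d(7*log(B_t^2 + 8/5)/4) = (35*(8 - 5*B_t^2)/(4*(5*B_t^2 + 8)^2)) dt + (35*B_t/(2*(5*B_t^2 + 8))) dB_t.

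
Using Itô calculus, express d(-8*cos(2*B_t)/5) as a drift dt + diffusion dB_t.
d(-8*cos(2*B_t)/5) = (16*cos(2*B_t)/5) dt + (16*sin(2*B_t)/5) dB_t

Itô's formula for f(B_t) gives d f(B_t) = f'(B_t) dB_t + (1/2) f''(B_t) dt. Compute derivatives of f(x) = -8*cos(2*x)/5:
  f'(x)  = 16*sin(2*x)/5
  f''(x) = 32*cos(2*x)/5
Substitute x = B_t and multiply the f'' term by 1/2:
  drift     = (1/2) * (32*cos(2*x)/5) evaluated at B_t = 16*cos(2*B_t)/5
  diffusion = (16*sin(2*x)/5) evaluated at B_t = 16*sin(2*B_t)/5
Therefore d(-8*cos(2*B_t)/5) = (16*cos(2*B_t)/5) dt + (16*sin(2*B_t)/5) dB_t.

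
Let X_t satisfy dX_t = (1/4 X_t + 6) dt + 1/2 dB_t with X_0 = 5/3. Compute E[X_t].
E[X_t] = 77*exp(t/4)/3 - 24

Taking expectations and using E[dB_t] = 0, the mean m(t) = E[X_t] satisfies the ODE m'(t) = a m(t) + b with m(0) = x_0. With a = 1/4, b = 6, x_0 = 5/3, the solution is
  m(t) = x_0 * exp(a t) + (b/a) * (exp(a t) - 1)
       = (5/3) * exp((1/4) t) + (6/(1/4)) * (exp((1/4) t) - 1)
       = 77*exp(t/4)/3 - 24.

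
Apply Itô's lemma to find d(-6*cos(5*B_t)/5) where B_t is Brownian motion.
d(-6*cos(5*B_t)/5) = (15*cos(5*B_t)) dt + (6*sin(5*B_t)) dB_t

Itô's formula for f(B_t) gives d f(B_t) = f'(B_t) dB_t + (1/2) f''(B_t) dt. Compute derivatives of f(x) = -6*cos(5*x)/5:
  f'(x)  = 6*sin(5*x)
  f''(x) = 30*cos(5*x)
Substitute x = B_t and multiply the f'' term by 1/2:
  drift     = (1/2) * (30*cos(5*x)) evaluated at B_t = 15*cos(5*B_t)
  diffusion = (6*sin(5*x)) evaluated at B_t = 6*sin(5*B_t)
Therefore d(-6*cos(5*B_t)/5) = (15*cos(5*B_t)) dt + (6*sin(5*B_t)) dB_t.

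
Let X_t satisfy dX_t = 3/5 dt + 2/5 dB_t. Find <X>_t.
<X>_t = 4*t/25

For an Itô process dX_t = a(t) dt + b(t) dB_t, the quadratic variation is <X>_t = int_0^t b(s)^2 ds (the drift term does not contribute). Here b(s) = 2/5, so
  b(s)^2 = 4/25.
Integrating from 0 to t:
  <X>_t = int_0^t (4/25) ds = 4*t/25.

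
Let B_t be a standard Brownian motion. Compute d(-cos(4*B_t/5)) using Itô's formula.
d(-cos(4*B_t/5)) = (8*cos(4*B_t/5)/25) dt + (4*sin(4*B_t/5)/5) dB_t

Itô's formula for f(B_t) gives d f(B_t) = f'(B_t) dB_t + (1/2) f''(B_t) dt. Compute derivatives of f(x) = -cos(4*x/5):
  f'(x)  = 4*sin(4*x/5)/5
  f''(x) = 16*cos(4*x/5)/25
Substitute x = B_t and multiply the f'' term by 1/2:
  drift     = (1/2) * (16*cos(4*x/5)/25) evaluated at B_t = 8*cos(4*B_t/5)/25
  diffusion = (4*sin(4*x/5)/5) evaluated at B_t = 4*sin(4*B_t/5)/5
Therefore d(-cos(4*B_t/5)) = (8*cos(4*B_t/5)/25) dt + (4*sin(4*B_t/5)/5) dB_t.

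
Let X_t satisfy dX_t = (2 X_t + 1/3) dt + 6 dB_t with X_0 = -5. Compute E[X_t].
E[X_t] = -29*exp(2*t)/6 - 1/6

Taking expectations and using E[dB_t] = 0, the mean m(t) = E[X_t] satisfies the ODE m'(t) = a m(t) + b with m(0) = x_0. With a = 2, b = 1/3, x_0 = -5, the solution is
  m(t) = x_0 * exp(a t) + (b/a) * (exp(a t) - 1)
       = (-5) * exp(2 t) + ((1/3)/2) * (exp(2 t) - 1)
       = -29*exp(2*t)/6 - 1/6.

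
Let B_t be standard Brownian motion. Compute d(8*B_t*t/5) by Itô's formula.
d(8*B_t*t/5) = (8*B_t/5) dt + (8*t/5) dB_t

Itô's formula for f(t, x): d f(t, B_t) = (f_t + (1/2) f_xx) dt + f_x dB_t. Compute partials of f(t, x) = 8*t*x/5:
  f_t(t,x)  = 8*x/5
  f_x(t,x)  = 8*t/5
  f_xx(t,x) = 0
Assemble drift = f_t + (1/2) f_xx = 8*x/5 and diffusion = f_x = 8*t/5. Substituting x = B_t:
  d(8*B_t*t/5) = (8*B_t/5) dt + (8*t/5) dB_t.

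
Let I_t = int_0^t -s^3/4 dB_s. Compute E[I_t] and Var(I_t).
E[I_t] = 0; Var(I_t) = t^7/112

The Itô integral of a deterministic integrand f(s) has mean 0 because each increment f(s) * (B_{s+ds} - B_s) has mean 0. By the Itô isometry:
  Var( int_0^t f(s) dB_s ) = E[ (int_0^t f(s) dB_s)^2 ] = int_0^t f(s)^2 ds.
Here f(s) = -s^3/4, so f(s)^2 = s^6/16. Integrate:
  int_0^t (s^6/16) ds = t^7/112.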